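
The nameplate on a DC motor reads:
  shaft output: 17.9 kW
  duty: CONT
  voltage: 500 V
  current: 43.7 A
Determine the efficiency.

P_out = 17.9 kW = 17900 W
P_in = V·I = 500 × 43.7 = 21850 W
η = P_out / P_in = 17900 / 21850 = 0.819 = 81.9%

81.9 %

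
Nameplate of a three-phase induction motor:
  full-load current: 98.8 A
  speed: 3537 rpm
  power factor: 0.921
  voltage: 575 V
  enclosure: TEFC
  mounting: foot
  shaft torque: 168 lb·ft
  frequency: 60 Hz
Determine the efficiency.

93.1 %

τ = 168 lb·ft × 1.356 = 227.8 N·m
ω = 2π × 3537/60 = 370.4 rad/s; P_out = τω = 227.8 × 370.4 = 84377 W
P_in = √3·V_L·I_L·cosφ = 1.732 × 575 × 98.8 × 0.921 = 90622 W
η = P_out / P_in = 84377 / 90622 = 0.931 = 93.1%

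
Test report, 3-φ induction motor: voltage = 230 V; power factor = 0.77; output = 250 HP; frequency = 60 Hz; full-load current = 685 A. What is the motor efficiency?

88.8 %

P_out = 250 × 746 = 186500 W
P_in = √3·V_L·I_L·cosφ = 1.732 × 230 × 685 × 0.77 = 210115 W
η = P_out / P_in = 186500 / 210115 = 0.888 = 88.8%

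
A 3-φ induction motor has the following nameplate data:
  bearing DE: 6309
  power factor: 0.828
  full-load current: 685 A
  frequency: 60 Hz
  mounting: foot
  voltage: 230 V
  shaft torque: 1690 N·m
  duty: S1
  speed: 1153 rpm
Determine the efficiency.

90.3 %

ω = 2π × 1153/60 = 120.7 rad/s; P_out = τω = 1690 × 120.7 = 203983 W
P_in = √3·V_L·I_L·cosφ = 1.732 × 230 × 685 × 0.828 = 225942 W
η = P_out / P_in = 203983 / 225942 = 0.903 = 90.3%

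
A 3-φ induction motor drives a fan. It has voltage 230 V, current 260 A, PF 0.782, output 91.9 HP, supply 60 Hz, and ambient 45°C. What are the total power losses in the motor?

12.4 kW

P_in = √3·V·I·cosφ = 1.732×230×260×0.782 = 80995 W
P_out = 91.9×746 = 68557 W
Losses = P_in − P_out = 80995 − 68557 = 12438 W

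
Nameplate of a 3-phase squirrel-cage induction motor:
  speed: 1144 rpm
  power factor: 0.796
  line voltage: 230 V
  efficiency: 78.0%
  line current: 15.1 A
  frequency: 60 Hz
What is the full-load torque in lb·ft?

23 lb·ft

P_in = √3·V·I·cosφ = 1.732 × 230 × 15.1 × 0.796 = 4788 W
P_out = η·P_in = 0.78 × 4788 = 3735 W
n = 1144 rpm
ω = 2π×1144/60 = 119.8 rad/s
τ = P_out/ω = 3735/119.8 = 31.18 N·m
In lb·ft: 31.18/1.356 = 23 lb·ft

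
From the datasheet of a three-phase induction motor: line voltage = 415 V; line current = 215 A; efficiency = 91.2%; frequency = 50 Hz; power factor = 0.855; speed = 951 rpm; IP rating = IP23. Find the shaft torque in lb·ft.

P_in = √3·V·I·cosφ = 1.732 × 415 × 215 × 0.855 = 132130 W
P_out = η·P_in = 0.912 × 132130 = 120503 W
n = 951 rpm
ω = 2π×951/60 = 99.59 rad/s
τ = P_out/ω = 120503/99.59 = 1210 N·m
In lb·ft: 1210/1.356 = 892 lb·ft

892 lb·ft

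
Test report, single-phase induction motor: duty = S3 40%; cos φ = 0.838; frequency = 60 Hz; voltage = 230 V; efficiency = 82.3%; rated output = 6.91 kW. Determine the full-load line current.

P_out = 6.91 kW = 6910 W
P_in = P_out / η = 6910 / 0.823 = 8396 W
I = P_in / (V·cosφ) = 8396 / (230 × 0.838) = 43.6 A

43.6 A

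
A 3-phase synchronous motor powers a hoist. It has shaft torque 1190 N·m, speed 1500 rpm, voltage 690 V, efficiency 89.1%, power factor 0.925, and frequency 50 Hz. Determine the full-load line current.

190 A

ω = 2π×1500/60 = 157.1 rad/s; P_out = τω = 1190 × 157.1 = 186949 W
P_in = P_out / η = 186949 / 0.891 = 209819 W
I_L = P_in / (√3·V_L·cosφ) = 209819 / (1.732 × 690 × 0.925) = 190 A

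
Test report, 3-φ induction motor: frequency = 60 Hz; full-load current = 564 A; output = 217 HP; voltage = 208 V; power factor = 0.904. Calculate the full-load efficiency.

88.1 %

P_out = 217 × 746 = 161882 W
P_in = √3·V_L·I_L·cosφ = 1.732 × 208 × 564 × 0.904 = 183679 W
η = P_out / P_in = 161882 / 183679 = 0.881 = 88.1%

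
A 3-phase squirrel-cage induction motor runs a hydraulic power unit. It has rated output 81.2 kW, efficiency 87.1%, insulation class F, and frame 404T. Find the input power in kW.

93.2 kW

P_out = 81200 W
P_in = P_out/η = 81200/0.871 = 93226 W = 93.2 kW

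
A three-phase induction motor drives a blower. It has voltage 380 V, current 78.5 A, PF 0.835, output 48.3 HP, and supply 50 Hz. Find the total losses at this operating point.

7110 W

P_in = √3·V·I·cosφ = 1.732×380×78.5×0.835 = 43141 W
P_out = 48.3×746 = 36032 W
Losses = P_in − P_out = 43141 − 36032 = 7109 W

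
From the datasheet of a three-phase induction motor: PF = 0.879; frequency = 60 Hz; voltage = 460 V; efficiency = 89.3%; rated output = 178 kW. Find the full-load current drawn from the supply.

P_out = 178 kW = 178000 W
P_in = P_out / η = 178000 / 0.893 = 199328 W
I_L = P_in / (√3·V_L·cosφ) = 199328 / (1.732 × 460 × 0.879) = 285 A

285 A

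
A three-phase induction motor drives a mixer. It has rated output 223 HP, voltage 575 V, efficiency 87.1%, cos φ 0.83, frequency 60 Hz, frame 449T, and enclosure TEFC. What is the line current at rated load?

231 A

P_out = 223 × 746 = 166358 W
P_in = P_out / η = 166358 / 0.871 = 190997 W
I_L = P_in / (√3·V_L·cosφ) = 190997 / (1.732 × 575 × 0.83) = 231 A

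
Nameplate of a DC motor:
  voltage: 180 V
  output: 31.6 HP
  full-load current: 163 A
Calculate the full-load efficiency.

P_out = 31.6 × 746 = 23574 W
P_in = V·I = 180 × 163 = 29340 W
η = P_out / P_in = 23574 / 29340 = 0.803 = 80.3%

80.3 %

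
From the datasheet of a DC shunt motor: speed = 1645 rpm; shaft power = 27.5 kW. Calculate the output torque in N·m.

160 N·m

ω = 2π × 1645/60 = 172.3 rad/s
τ = P/ω = 27500/172.3 = 160 N·m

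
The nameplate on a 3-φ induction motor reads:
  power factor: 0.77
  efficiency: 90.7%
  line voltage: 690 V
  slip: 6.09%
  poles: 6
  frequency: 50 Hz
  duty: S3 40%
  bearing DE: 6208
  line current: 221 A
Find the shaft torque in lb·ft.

P_in = √3·V·I·cosφ = 1.732 × 690 × 221 × 0.77 = 203367 W
P_out = η·P_in = 0.907 × 203367 = 184454 W
n_s = 120×50/6 = 1000 rpm; n = 1000×(1−0.0609) = 939 rpm
ω = 2π×939/60 = 98.33 rad/s
τ = P_out/ω = 184454/98.33 = 1876 N·m
In lb·ft: 1876/1.356 = 1380 lb·ft

1380 lb·ft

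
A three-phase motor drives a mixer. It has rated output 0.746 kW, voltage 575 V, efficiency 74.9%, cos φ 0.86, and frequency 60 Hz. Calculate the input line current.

1.16 A

P_out = 0.746 kW = 746 W
P_in = P_out / η = 746 / 0.749 = 996 W
I_L = P_in / (√3·V_L·cosφ) = 996 / (1.732 × 575 × 0.86) = 1.16 A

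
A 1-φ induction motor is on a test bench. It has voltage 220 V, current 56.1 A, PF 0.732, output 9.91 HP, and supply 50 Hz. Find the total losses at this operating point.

P_in = V·I·cosφ = 220×56.1×0.732 = 9034 W
P_out = 9.91×746 = 7393 W
Losses = P_in − P_out = 9034 − 7393 = 1641 W

1.64 kW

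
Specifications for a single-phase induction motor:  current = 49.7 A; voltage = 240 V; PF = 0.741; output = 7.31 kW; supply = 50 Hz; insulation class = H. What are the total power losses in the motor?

1530 W

P_in = V·I·cosφ = 240×49.7×0.741 = 8839 W
P_out = 7310 W
Losses = P_in − P_out = 8839 − 7310 = 1529 W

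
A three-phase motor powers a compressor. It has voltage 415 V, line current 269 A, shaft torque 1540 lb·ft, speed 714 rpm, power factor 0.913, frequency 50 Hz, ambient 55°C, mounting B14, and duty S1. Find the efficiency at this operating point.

τ = 1540 lb·ft × 1.356 = 2088 N·m
ω = 2π × 714/60 = 74.77 rad/s; P_out = τω = 2088 × 74.77 = 156120 W
P_in = √3·V_L·I_L·cosφ = 1.732 × 415 × 269 × 0.913 = 176530 W
η = P_out / P_in = 156120 / 176530 = 0.884 = 88.4%

88.4 %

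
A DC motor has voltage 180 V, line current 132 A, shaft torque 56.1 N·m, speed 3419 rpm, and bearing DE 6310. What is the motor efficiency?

ω = 2π × 3419/60 = 358 rad/s; P_out = τω = 56.1 × 358 = 20084 W
P_in = V·I = 180 × 132 = 23760 W
η = P_out / P_in = 20084 / 23760 = 0.845 = 84.5%

84.5 %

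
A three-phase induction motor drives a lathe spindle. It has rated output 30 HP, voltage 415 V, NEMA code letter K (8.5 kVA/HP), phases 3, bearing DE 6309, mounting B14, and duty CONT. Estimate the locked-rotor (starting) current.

355 A

S_LR = 8.5 × 30 = 255 kVA
I_LR = S_LR/(√3·V_L) = 255000/(1.732×415) = 355 A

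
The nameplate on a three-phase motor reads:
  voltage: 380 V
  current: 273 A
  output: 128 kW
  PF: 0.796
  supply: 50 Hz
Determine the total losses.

15000 W

P_in = √3·V·I·cosφ = 1.732×380×273×0.796 = 143023 W
P_out = 128000 W
Losses = P_in − P_out = 143023 − 128000 = 15023 W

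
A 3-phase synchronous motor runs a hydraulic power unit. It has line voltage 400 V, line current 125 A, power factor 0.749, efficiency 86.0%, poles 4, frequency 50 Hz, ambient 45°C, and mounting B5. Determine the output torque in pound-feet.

262 lb·ft

P_in = √3·V·I·cosφ = 1.732 × 400 × 125 × 0.749 = 64863 W
P_out = η·P_in = 0.86 × 64863 = 55782 W
n = n_s = 120×50/4 = 1500 rpm (synchronous)
ω = 2π×1500/60 = 157.1 rad/s
τ = P_out/ω = 55782/157.1 = 355.1 N·m
In lb·ft: 355.1/1.356 = 262 lb·ft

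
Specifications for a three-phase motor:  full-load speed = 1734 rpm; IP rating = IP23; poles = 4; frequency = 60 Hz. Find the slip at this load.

n_s = 120f/p = 120×60/4 = 1800 rpm
s = (n_s − n)/n_s = (1800 − 1734)/1800 = 0.0367

3.67 %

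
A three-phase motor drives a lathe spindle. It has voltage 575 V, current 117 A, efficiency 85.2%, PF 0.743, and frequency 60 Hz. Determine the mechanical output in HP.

P_in = √3·V·I·cosφ = 1.732 × 575 × 117 × 0.743 = 86575 W
P_out = η·P_in = 0.852 × 86575 = 73762 W
= 73762/746 = 98.9 HP

98.9 HP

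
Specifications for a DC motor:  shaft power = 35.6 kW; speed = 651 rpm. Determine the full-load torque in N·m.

522 N·m

ω = 2π × 651/60 = 68.17 rad/s
τ = P/ω = 35600/68.17 = 522 N·m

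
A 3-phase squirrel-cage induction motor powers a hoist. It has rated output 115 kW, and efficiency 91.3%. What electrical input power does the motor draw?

126 kW

P_out = 115000 W
P_in = P_out/η = 115000/0.913 = 125958 W = 126 kW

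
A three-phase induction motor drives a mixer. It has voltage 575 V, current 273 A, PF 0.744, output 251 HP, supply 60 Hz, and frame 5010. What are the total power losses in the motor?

P_in = √3·V·I·cosφ = 1.732×575×273×0.744 = 202279 W
P_out = 251×746 = 187246 W
Losses = P_in − P_out = 202279 − 187246 = 15033 W

15 kW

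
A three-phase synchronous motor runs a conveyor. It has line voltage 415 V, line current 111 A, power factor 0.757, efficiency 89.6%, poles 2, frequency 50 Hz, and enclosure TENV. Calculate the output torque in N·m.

172 N·m

P_in = √3·V·I·cosφ = 1.732 × 415 × 111 × 0.757 = 60397 W
P_out = η·P_in = 0.896 × 60397 = 54116 W
n = n_s = 120×50/2 = 3000 rpm (synchronous)
ω = 2π×3000/60 = 314.2 rad/s
τ = P_out/ω = 54116/314.2 = 172 N·m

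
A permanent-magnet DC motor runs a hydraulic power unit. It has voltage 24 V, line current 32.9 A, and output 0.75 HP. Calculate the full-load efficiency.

70.9 %

P_out = 0.75 × 746 = 560 W
P_in = V·I = 24 × 32.9 = 790 W
η = P_out / P_in = 560 / 790 = 0.709 = 70.9%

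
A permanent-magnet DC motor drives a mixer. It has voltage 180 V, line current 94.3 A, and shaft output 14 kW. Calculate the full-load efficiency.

P_out = 14 kW = 14000 W
P_in = V·I = 180 × 94.3 = 16974 W
η = P_out / P_in = 14000 / 16974 = 0.825 = 82.5%

82.5 %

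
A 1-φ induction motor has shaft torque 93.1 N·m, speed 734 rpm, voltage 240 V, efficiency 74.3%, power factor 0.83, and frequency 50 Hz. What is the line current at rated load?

ω = 2π×734/60 = 76.86 rad/s; P_out = τω = 93.1 × 76.86 = 7156 W
P_in = P_out / η = 7156 / 0.743 = 9631 W
I = P_in / (V·cosφ) = 9631 / (240 × 0.83) = 48.3 A

48.3 A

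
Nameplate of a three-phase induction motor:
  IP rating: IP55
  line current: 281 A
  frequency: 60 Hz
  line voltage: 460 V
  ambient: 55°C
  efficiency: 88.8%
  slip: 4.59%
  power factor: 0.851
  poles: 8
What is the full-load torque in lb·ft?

1390 lb·ft

P_in = √3·V·I·cosφ = 1.732 × 460 × 281 × 0.851 = 190520 W
P_out = η·P_in = 0.888 × 190520 = 169182 W
n_s = 120×60/8 = 900 rpm; n = 900×(1−0.0459) = 859 rpm
ω = 2π×859/60 = 89.95 rad/s
τ = P_out/ω = 169182/89.95 = 1881 N·m
In lb·ft: 1881/1.356 = 1390 lb·ft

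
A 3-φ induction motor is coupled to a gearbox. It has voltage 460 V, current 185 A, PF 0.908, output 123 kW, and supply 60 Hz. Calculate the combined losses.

10800 W

P_in = √3·V·I·cosφ = 1.732×460×185×0.908 = 133833 W
P_out = 123000 W
Losses = P_in − P_out = 133833 − 123000 = 10833 W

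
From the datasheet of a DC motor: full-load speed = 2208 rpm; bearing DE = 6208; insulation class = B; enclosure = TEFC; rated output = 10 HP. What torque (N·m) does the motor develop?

P_out = 10 × 746 = 7460 W
ω = 2π × 2208/60 = 231.2 rad/s
τ = P_out/ω = 7460/231.2 = 32.3 N·m

32.3 N·m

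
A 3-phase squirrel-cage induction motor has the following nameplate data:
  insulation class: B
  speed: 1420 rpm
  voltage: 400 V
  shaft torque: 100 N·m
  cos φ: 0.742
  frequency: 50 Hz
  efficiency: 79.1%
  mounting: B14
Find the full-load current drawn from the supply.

ω = 2π×1420/60 = 148.7 rad/s; P_out = τω = 100 × 148.7 = 14870 W
P_in = P_out / η = 14870 / 0.791 = 18799 W
I_L = P_in / (√3·V_L·cosφ) = 18799 / (1.732 × 400 × 0.742) = 36.6 A

36.6 A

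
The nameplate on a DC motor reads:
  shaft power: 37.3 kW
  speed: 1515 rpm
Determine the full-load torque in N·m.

235 N·m

ω = 2π × 1515/60 = 158.7 rad/s
τ = P/ω = 37300/158.7 = 235 N·m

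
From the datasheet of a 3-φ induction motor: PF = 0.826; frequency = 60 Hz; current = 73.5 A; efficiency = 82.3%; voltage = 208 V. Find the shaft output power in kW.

18 kW

P_in = √3·V·I·cosφ = 1.732 × 208 × 73.5 × 0.826 = 21872 W
P_out = η·P_in = 0.823 × 21872 = 18001 W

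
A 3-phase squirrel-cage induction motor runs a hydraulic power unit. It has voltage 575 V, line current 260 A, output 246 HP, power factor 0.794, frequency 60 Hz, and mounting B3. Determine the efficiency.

89.3 %

P_out = 246 × 746 = 183516 W
P_in = √3·V_L·I_L·cosφ = 1.732 × 575 × 260 × 0.794 = 205594 W
η = P_out / P_in = 183516 / 205594 = 0.893 = 89.3%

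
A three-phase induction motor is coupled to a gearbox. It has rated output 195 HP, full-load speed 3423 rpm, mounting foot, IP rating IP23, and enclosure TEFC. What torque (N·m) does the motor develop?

406 N·m

P_out = 195 × 746 = 145470 W
ω = 2π × 3423/60 = 358.5 rad/s
τ = P_out/ω = 145470/358.5 = 406 N·m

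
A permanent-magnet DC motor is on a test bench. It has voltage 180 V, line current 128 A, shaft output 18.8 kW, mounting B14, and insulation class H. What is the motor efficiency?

P_out = 18.8 kW = 18800 W
P_in = V·I = 180 × 128 = 23040 W
η = P_out / P_in = 18800 / 23040 = 0.816 = 81.6%

81.6 %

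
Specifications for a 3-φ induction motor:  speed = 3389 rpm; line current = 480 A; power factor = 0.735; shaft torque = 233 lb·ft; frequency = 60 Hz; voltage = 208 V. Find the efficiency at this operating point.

τ = 233 lb·ft × 1.356 = 315.9 N·m
ω = 2π × 3389/60 = 354.9 rad/s; P_out = τω = 315.9 × 354.9 = 112113 W
P_in = √3·V_L·I_L·cosφ = 1.732 × 208 × 480 × 0.735 = 127098 W
η = P_out / P_in = 112113 / 127098 = 0.882 = 88.2%

88.2 %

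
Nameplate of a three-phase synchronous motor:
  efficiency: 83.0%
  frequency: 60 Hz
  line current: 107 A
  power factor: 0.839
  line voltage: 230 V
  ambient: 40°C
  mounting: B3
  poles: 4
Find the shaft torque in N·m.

P_in = √3·V·I·cosφ = 1.732 × 230 × 107 × 0.839 = 35762 W
P_out = η·P_in = 0.83 × 35762 = 29682 W
n = n_s = 120×60/4 = 1800 rpm (synchronous)
ω = 2π×1800/60 = 188.5 rad/s
τ = P_out/ω = 29682/188.5 = 157 N·m

157 N·m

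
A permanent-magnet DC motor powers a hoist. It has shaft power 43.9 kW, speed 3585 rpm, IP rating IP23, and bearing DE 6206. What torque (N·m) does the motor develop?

ω = 2π × 3585/60 = 375.4 rad/s
τ = P/ω = 43900/375.4 = 117 N·m

117 N·m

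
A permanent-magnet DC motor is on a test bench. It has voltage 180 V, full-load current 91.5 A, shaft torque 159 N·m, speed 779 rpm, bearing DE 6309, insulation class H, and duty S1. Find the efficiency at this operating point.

78.8 %

ω = 2π × 779/60 = 81.58 rad/s; P_out = τω = 159 × 81.58 = 12971 W
P_in = V·I = 180 × 91.5 = 16470 W
η = P_out / P_in = 12971 / 16470 = 0.788 = 78.8%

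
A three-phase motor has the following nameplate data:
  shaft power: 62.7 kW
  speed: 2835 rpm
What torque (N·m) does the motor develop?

211 N·m

ω = 2π × 2835/60 = 296.9 rad/s
τ = P/ω = 62700/296.9 = 211 N·m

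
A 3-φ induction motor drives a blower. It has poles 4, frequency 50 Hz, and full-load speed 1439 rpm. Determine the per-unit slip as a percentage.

4.07 %

n_s = 120f/p = 120×50/4 = 1500 rpm
s = (n_s − n)/n_s = (1500 − 1439)/1500 = 0.0407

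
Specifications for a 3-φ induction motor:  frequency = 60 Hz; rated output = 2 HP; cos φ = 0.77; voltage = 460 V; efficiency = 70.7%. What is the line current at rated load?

3.44 A

P_out = 2 × 746 = 1492 W
P_in = P_out / η = 1492 / 0.707 = 2110 W
I_L = P_in / (√3·V_L·cosφ) = 2110 / (1.732 × 460 × 0.77) = 3.44 A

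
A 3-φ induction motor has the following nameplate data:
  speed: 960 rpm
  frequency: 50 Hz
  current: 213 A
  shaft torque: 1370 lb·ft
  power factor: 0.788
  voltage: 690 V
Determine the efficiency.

τ = 1370 lb·ft × 1.356 = 1858 N·m
ω = 2π × 960/60 = 100.5 rad/s; P_out = τω = 1858 × 100.5 = 186729 W
P_in = √3·V_L·I_L·cosφ = 1.732 × 690 × 213 × 0.788 = 200587 W
η = P_out / P_in = 186729 / 200587 = 0.931 = 93.1%

93.1 %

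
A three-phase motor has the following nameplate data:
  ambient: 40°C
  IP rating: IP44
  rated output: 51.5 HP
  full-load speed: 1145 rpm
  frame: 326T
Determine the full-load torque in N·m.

P_out = 51.5 × 746 = 38419 W
ω = 2π × 1145/60 = 119.9 rad/s
τ = P_out/ω = 38419/119.9 = 320 N·m

320 N·m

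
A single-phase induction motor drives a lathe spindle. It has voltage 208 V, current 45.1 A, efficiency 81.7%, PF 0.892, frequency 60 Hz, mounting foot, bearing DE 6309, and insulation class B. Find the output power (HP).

9.16 HP

P_in = V·I·cosφ = 208 × 45.1 × 0.892 = 8368 W
P_out = η·P_in = 0.817 × 8368 = 6837 W
= 6837/746 = 9.16 HP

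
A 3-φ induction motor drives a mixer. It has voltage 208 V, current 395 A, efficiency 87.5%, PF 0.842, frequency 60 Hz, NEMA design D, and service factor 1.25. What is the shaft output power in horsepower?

P_in = √3·V·I·cosφ = 1.732 × 208 × 395 × 0.842 = 119818 W
P_out = η·P_in = 0.875 × 119818 = 104841 W
= 104841/746 = 141 HP

141 HP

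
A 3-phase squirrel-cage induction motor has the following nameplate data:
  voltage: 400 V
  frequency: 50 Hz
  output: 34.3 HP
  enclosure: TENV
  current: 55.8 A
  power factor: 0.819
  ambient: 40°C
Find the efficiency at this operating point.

P_out = 34.3 × 746 = 25588 W
P_in = √3·V_L·I_L·cosφ = 1.732 × 400 × 55.8 × 0.819 = 31661 W
η = P_out / P_in = 25588 / 31661 = 0.808 = 80.8%

80.8 %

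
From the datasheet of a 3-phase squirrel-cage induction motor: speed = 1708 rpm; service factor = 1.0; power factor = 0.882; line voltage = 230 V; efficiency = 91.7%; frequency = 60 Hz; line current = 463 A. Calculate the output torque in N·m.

834 N·m

P_in = √3·V·I·cosφ = 1.732 × 230 × 463 × 0.882 = 162677 W
P_out = η·P_in = 0.917 × 162677 = 149175 W
n = 1708 rpm
ω = 2π×1708/60 = 178.9 rad/s
τ = P_out/ω = 149175/178.9 = 834 N·m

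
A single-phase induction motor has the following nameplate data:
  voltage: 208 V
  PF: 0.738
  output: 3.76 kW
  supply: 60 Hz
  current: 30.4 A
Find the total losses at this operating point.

P_in = V·I·cosφ = 208×30.4×0.738 = 4667 W
P_out = 3760 W
Losses = P_in − P_out = 4667 − 3760 = 907 W

907 W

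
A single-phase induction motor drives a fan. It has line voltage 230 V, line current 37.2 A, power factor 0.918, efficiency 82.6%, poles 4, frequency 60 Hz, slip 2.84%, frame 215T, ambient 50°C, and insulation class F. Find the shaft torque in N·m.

35.4 N·m

P_in = V·I·cosφ = 230 × 37.2 × 0.918 = 7854 W
P_out = η·P_in = 0.826 × 7854 = 6487 W
n_s = 120×60/4 = 1800 rpm; n = 1800×(1−0.0284) = 1749 rpm
ω = 2π×1749/60 = 183.2 rad/s
τ = P_out/ω = 6487/183.2 = 35.4 N·m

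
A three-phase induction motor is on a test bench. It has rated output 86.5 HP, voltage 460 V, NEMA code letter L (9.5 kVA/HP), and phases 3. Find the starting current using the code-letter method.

S_LR = 9.5 × 86.5 = 821.75 kVA
I_LR = S_LR/(√3·V_L) = 821750/(1.732×460) = 1030 A

1030 A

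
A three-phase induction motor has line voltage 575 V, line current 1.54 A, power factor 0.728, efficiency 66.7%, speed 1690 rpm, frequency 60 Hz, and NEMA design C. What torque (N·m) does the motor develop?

P_in = √3·V·I·cosφ = 1.732 × 575 × 1.54 × 0.728 = 1117 W
P_out = η·P_in = 0.667 × 1117 = 745 W
n = 1690 rpm
ω = 2π×1690/60 = 177 rad/s
τ = P_out/ω = 745/177 = 4.21 N·m

4.21 N·m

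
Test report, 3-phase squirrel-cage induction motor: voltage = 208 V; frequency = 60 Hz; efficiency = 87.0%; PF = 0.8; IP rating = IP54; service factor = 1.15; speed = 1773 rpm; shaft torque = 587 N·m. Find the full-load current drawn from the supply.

435 A

ω = 2π×1773/60 = 185.7 rad/s; P_out = τω = 587 × 185.7 = 109006 W
P_in = P_out / η = 109006 / 0.870 = 125294 W
I_L = P_in / (√3·V_L·cosφ) = 125294 / (1.732 × 208 × 0.8) = 435 A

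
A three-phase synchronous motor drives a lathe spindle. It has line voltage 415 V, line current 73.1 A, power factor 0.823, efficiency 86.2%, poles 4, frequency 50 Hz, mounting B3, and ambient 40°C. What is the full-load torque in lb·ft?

175 lb·ft

P_in = √3·V·I·cosφ = 1.732 × 415 × 73.1 × 0.823 = 43243 W
P_out = η·P_in = 0.862 × 43243 = 37275 W
n = n_s = 120×50/4 = 1500 rpm (synchronous)
ω = 2π×1500/60 = 157.1 rad/s
τ = P_out/ω = 37275/157.1 = 237.3 N·m
In lb·ft: 237.3/1.356 = 175 lb·ft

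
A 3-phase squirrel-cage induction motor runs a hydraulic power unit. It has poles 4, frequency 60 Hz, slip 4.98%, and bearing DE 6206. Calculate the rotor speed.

n_s = 120f/p = 120×60/4 = 1800 rpm
n = n_s(1 − s) = 1800 × (1 − 0.0498) = 1710 rpm

1710 rpm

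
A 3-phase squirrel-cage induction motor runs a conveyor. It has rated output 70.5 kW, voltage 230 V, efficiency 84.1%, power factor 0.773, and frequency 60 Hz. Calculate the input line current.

272 A

P_out = 70.5 kW = 70500 W
P_in = P_out / η = 70500 / 0.841 = 83829 W
I_L = P_in / (√3·V_L·cosφ) = 83829 / (1.732 × 230 × 0.773) = 272 A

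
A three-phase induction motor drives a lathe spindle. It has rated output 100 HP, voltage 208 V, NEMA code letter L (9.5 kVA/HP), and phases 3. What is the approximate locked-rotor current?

S_LR = 9.5 × 100 = 950 kVA
I_LR = S_LR/(√3·V_L) = 950000/(1.732×208) = 2640 A

2640 A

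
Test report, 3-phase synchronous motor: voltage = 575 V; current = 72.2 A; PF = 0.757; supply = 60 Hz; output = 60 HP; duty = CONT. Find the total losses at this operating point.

P_in = √3·V·I·cosφ = 1.732×575×72.2×0.757 = 54431 W
P_out = 60×746 = 44760 W
Losses = P_in − P_out = 54431 − 44760 = 9671 W

9.67 kW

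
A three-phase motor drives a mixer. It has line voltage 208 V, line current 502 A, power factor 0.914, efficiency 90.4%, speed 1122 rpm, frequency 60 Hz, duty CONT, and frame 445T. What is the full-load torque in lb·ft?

P_in = √3·V·I·cosφ = 1.732 × 208 × 502 × 0.914 = 165296 W
P_out = η·P_in = 0.904 × 165296 = 149428 W
n = 1122 rpm
ω = 2π×1122/60 = 117.5 rad/s
τ = P_out/ω = 149428/117.5 = 1272 N·m
In lb·ft: 1272/1.356 = 938 lb·ft

938 lb·ft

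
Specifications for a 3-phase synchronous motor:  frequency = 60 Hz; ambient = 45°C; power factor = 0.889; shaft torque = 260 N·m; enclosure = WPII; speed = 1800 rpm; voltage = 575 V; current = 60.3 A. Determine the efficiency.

91.8 %

ω = 2π × 1800/60 = 188.5 rad/s; P_out = τω = 260 × 188.5 = 49010 W
P_in = √3·V_L·I_L·cosφ = 1.732 × 575 × 60.3 × 0.889 = 53387 W
η = P_out / P_in = 49010 / 53387 = 0.918 = 91.8%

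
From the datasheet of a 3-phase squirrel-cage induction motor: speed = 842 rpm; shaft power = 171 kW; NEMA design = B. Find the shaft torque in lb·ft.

1430 lb·ft

ω = 2π × 842/60 = 88.17 rad/s
τ = P/ω = 171000/88.17 = 1939 N·m
In lb·ft: 1939/1.356 = 1430 lb·ft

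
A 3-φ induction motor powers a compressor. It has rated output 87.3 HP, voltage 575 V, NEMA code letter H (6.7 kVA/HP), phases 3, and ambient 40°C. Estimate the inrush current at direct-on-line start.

587 A

S_LR = 6.7 × 87.3 = 584.91 kVA
I_LR = S_LR/(√3·V_L) = 584910/(1.732×575) = 587 A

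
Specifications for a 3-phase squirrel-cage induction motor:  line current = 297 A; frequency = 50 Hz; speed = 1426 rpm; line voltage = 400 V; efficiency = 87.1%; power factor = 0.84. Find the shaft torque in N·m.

P_in = √3·V·I·cosφ = 1.732 × 400 × 297 × 0.84 = 172840 W
P_out = η·P_in = 0.871 × 172840 = 150544 W
n = 1426 rpm
ω = 2π×1426/60 = 149.3 rad/s
τ = P_out/ω = 150544/149.3 = 1010 N·m

1010 N·m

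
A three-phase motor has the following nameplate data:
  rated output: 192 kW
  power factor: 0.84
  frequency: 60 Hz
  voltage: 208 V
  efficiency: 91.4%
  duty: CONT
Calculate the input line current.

694 A

P_out = 192 kW = 192000 W
P_in = P_out / η = 192000 / 0.914 = 210066 W
I_L = P_in / (√3·V_L·cosφ) = 210066 / (1.732 × 208 × 0.84) = 694 A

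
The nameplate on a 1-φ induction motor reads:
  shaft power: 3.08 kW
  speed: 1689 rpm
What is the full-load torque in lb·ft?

12.8 lb·ft

ω = 2π × 1689/60 = 176.9 rad/s
τ = P/ω = 3080/176.9 = 17.41 N·m
In lb·ft: 17.41/1.356 = 12.8 lb·ft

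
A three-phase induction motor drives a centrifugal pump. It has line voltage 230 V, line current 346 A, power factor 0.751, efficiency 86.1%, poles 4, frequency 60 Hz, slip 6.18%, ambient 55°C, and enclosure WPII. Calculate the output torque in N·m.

P_in = √3·V·I·cosφ = 1.732 × 230 × 346 × 0.751 = 103512 W
P_out = η·P_in = 0.861 × 103512 = 89124 W
n_s = 120×60/4 = 1800 rpm; n = 1800×(1−0.0618) = 1689 rpm
ω = 2π×1689/60 = 176.9 rad/s
τ = P_out/ω = 89124/176.9 = 504 N·m

504 N·m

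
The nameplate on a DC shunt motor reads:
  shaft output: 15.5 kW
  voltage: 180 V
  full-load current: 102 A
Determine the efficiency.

84.4 %

P_out = 15.5 kW = 15500 W
P_in = V·I = 180 × 102 = 18360 W
η = P_out / P_in = 15500 / 18360 = 0.844 = 84.4%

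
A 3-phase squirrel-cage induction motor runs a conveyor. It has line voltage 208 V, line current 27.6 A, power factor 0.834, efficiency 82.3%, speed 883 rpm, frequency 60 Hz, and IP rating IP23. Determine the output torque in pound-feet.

54.4 lb·ft

P_in = √3·V·I·cosφ = 1.732 × 208 × 27.6 × 0.834 = 8293 W
P_out = η·P_in = 0.823 × 8293 = 6825 W
n = 883 rpm
ω = 2π×883/60 = 92.47 rad/s
τ = P_out/ω = 6825/92.47 = 73.81 N·m
In lb·ft: 73.81/1.356 = 54.4 lb·ft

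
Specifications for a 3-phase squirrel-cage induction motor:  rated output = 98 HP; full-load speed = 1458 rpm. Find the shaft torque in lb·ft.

353 lb·ft

P_out = 98 × 746 = 73108 W
ω = 2π × 1458/60 = 152.7 rad/s
τ = P_out/ω = 73108/152.7 = 478.8 N·m
In lb·ft: 478.8/1.356 = 353 lb·ft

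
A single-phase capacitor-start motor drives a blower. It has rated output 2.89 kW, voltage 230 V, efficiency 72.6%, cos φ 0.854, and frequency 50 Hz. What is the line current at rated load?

20.3 A

P_out = 2.89 kW = 2890 W
P_in = P_out / η = 2890 / 0.726 = 3981 W
I = P_in / (V·cosφ) = 3981 / (230 × 0.854) = 20.3 A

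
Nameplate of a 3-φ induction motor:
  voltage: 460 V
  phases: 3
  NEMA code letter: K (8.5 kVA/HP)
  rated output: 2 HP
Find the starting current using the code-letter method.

21.3 A

S_LR = 8.5 × 2 = 17 kVA
I_LR = S_LR/(√3·V_L) = 17000/(1.732×460) = 21.3 A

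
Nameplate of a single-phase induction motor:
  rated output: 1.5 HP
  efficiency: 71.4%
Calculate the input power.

1.57 kW

P_out = 1.5 × 746 = 1119 W
P_in = P_out/η = 1119/0.714 = 1567 W = 1.57 kW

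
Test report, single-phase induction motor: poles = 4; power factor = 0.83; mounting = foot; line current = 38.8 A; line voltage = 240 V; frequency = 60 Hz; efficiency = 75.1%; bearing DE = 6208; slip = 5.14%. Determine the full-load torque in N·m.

32.5 N·m

P_in = V·I·cosφ = 240 × 38.8 × 0.83 = 7729 W
P_out = η·P_in = 0.751 × 7729 = 5804 W
n_s = 120×60/4 = 1800 rpm; n = 1800×(1−0.0514) = 1707 rpm
ω = 2π×1707/60 = 178.8 rad/s
τ = P_out/ω = 5804/178.8 = 32.5 N·m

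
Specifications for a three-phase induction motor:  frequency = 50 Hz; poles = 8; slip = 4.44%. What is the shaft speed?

717 rpm

n_s = 120f/p = 120×50/8 = 750 rpm
n = n_s(1 − s) = 750 × (1 − 0.0444) = 717 rpm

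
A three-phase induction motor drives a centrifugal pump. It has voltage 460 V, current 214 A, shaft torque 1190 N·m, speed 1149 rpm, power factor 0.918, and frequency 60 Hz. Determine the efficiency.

91.5 %

ω = 2π × 1149/60 = 120.3 rad/s; P_out = τω = 1190 × 120.3 = 143157 W
P_in = √3·V_L·I_L·cosφ = 1.732 × 460 × 214 × 0.918 = 156517 W
η = P_out / P_in = 143157 / 156517 = 0.915 = 91.5%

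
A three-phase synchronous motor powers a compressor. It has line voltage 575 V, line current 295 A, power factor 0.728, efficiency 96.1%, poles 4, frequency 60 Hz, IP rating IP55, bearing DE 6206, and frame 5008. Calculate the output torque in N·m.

P_in = √3·V·I·cosφ = 1.732 × 575 × 295 × 0.728 = 213879 W
P_out = η·P_in = 0.961 × 213879 = 205538 W
n = n_s = 120×60/4 = 1800 rpm (synchronous)
ω = 2π×1800/60 = 188.5 rad/s
τ = P_out/ω = 205538/188.5 = 1090 N·m

1090 N·m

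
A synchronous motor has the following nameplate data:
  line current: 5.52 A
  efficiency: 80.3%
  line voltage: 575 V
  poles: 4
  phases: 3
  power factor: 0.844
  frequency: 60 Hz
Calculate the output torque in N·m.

P_in = √3·V·I·cosφ = 1.732 × 575 × 5.52 × 0.844 = 4640 W
P_out = η·P_in = 0.803 × 4640 = 3726 W
n = n_s = 120×60/4 = 1800 rpm (synchronous)
ω = 2π×1800/60 = 188.5 rad/s
τ = P_out/ω = 3726/188.5 = 19.8 N·m

19.8 N·m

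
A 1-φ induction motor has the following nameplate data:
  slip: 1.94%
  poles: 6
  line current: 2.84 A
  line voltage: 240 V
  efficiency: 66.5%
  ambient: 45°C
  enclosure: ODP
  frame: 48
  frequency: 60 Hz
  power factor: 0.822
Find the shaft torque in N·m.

P_in = V·I·cosφ = 240 × 2.84 × 0.822 = 560 W
P_out = η·P_in = 0.665 × 560 = 372 W
n_s = 120×60/6 = 1200 rpm; n = 1200×(1−0.0194) = 1177 rpm
ω = 2π×1177/60 = 123.3 rad/s
τ = P_out/ω = 372/123.3 = 3.02 N·m

3.02 N·m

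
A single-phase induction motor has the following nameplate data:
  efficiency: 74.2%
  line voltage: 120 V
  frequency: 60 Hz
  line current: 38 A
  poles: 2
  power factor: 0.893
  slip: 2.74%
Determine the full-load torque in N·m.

P_in = V·I·cosφ = 120 × 38 × 0.893 = 4072 W
P_out = η·P_in = 0.742 × 4072 = 3021 W
n_s = 120×60/2 = 3600 rpm; n = 3600×(1−0.0274) = 3501 rpm
ω = 2π×3501/60 = 366.6 rad/s
τ = P_out/ω = 3021/366.6 = 8.24 N·m

8.24 N·m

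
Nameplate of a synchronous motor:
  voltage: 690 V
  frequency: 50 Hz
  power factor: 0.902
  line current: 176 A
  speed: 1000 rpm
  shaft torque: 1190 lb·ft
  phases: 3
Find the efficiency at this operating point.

89.1 %

τ = 1190 lb·ft × 1.356 = 1614 N·m
ω = 2π × 1000/60 = 104.7 rad/s; P_out = τω = 1614 × 104.7 = 168986 W
P_in = √3·V_L·I_L·cosφ = 1.732 × 690 × 176 × 0.902 = 189721 W
η = P_out / P_in = 168986 / 189721 = 0.891 = 89.1%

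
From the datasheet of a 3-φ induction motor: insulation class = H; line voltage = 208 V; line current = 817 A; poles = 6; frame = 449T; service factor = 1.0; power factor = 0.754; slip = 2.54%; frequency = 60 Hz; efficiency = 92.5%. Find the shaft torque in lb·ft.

1240 lb·ft

P_in = √3·V·I·cosφ = 1.732 × 208 × 817 × 0.754 = 221924 W
P_out = η·P_in = 0.925 × 221924 = 205280 W
n_s = 120×60/6 = 1200 rpm; n = 1200×(1−0.0254) = 1170 rpm
ω = 2π×1170/60 = 122.5 rad/s
τ = P_out/ω = 205280/122.5 = 1676 N·m
In lb·ft: 1676/1.356 = 1240 lb·ft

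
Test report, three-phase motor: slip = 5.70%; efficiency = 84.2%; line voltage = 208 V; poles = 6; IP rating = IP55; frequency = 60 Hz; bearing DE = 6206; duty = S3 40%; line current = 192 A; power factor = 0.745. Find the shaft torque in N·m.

P_in = √3·V·I·cosφ = 1.732 × 208 × 192 × 0.745 = 51531 W
P_out = η·P_in = 0.842 × 51531 = 43389 W
n_s = 120×60/6 = 1200 rpm; n = 1200×(1−0.057) = 1132 rpm
ω = 2π×1132/60 = 118.5 rad/s
τ = P_out/ω = 43389/118.5 = 366 N·m

366 N·m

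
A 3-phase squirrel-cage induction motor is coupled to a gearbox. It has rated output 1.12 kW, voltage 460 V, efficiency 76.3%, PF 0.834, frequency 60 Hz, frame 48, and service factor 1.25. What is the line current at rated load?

P_out = 1.12 kW = 1120 W
P_in = P_out / η = 1120 / 0.763 = 1468 W
I_L = P_in / (√3·V_L·cosφ) = 1468 / (1.732 × 460 × 0.834) = 2.21 A

2.21 A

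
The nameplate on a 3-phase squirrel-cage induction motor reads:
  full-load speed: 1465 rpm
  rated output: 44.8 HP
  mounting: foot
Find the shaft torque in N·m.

P_out = 44.8 × 746 = 33421 W
ω = 2π × 1465/60 = 153.4 rad/s
τ = P_out/ω = 33421/153.4 = 218 N·m

218 N·m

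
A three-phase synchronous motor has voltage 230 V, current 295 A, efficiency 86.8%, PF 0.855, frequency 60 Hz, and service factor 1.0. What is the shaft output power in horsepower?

P_in = √3·V·I·cosφ = 1.732 × 230 × 295 × 0.855 = 100476 W
P_out = η·P_in = 0.868 × 100476 = 87213 W
= 87213/746 = 117 HP

117 HP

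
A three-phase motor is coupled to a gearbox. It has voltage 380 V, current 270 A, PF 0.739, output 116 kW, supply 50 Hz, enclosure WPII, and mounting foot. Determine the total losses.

P_in = √3·V·I·cosφ = 1.732×380×270×0.739 = 131323 W
P_out = 116000 W
Losses = P_in − P_out = 131323 − 116000 = 15323 W

15300 W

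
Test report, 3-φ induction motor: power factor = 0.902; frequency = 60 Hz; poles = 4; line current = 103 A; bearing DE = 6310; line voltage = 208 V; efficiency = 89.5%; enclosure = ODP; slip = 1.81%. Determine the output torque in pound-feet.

P_in = √3·V·I·cosφ = 1.732 × 208 × 103 × 0.902 = 33470 W
P_out = η·P_in = 0.895 × 33470 = 29956 W
n_s = 120×60/4 = 1800 rpm; n = 1800×(1−0.0181) = 1767 rpm
ω = 2π×1767/60 = 185 rad/s
τ = P_out/ω = 29956/185 = 161.9 N·m
In lb·ft: 161.9/1.356 = 119 lb·ft

119 lb·ft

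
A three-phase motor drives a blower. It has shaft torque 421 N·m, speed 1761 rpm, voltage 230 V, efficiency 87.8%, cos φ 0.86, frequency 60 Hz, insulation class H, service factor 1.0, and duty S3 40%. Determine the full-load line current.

ω = 2π×1761/60 = 184.4 rad/s; P_out = τω = 421 × 184.4 = 77632 W
P_in = P_out / η = 77632 / 0.878 = 88419 W
I_L = P_in / (√3·V_L·cosφ) = 88419 / (1.732 × 230 × 0.86) = 258 A

258 A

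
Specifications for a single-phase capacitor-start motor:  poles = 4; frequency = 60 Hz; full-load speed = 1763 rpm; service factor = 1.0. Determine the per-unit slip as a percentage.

n_s = 120f/p = 120×60/4 = 1800 rpm
s = (n_s − n)/n_s = (1800 − 1763)/1800 = 0.0206

2.06 %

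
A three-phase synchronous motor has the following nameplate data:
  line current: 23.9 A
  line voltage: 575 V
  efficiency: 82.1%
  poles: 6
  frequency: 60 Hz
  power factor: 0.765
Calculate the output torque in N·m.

P_in = √3·V·I·cosφ = 1.732 × 575 × 23.9 × 0.765 = 18209 W
P_out = η·P_in = 0.821 × 18209 = 14950 W
n = n_s = 120×60/6 = 1200 rpm (synchronous)
ω = 2π×1200/60 = 125.7 rad/s
τ = P_out/ω = 14950/125.7 = 119 N·m

119 N·m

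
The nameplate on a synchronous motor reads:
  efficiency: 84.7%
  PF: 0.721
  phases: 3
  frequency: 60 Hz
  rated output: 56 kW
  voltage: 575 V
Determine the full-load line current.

92.1 A

P_out = 56 kW = 56000 W
P_in = P_out / η = 56000 / 0.847 = 66116 W
I_L = P_in / (√3·V_L·cosφ) = 66116 / (1.732 × 575 × 0.721) = 92.1 A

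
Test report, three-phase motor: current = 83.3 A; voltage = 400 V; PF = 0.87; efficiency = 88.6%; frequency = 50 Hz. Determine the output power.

P_in = √3·V·I·cosφ = 1.732 × 400 × 83.3 × 0.87 = 50208 W
P_out = η·P_in = 0.886 × 50208 = 44484 W

44.5 kW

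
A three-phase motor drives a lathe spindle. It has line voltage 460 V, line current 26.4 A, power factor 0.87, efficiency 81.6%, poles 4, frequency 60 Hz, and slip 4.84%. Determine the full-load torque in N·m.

83.2 N·m

P_in = √3·V·I·cosφ = 1.732 × 460 × 26.4 × 0.87 = 18299 W
P_out = η·P_in = 0.816 × 18299 = 14932 W
n_s = 120×60/4 = 1800 rpm; n = 1800×(1−0.0484) = 1713 rpm
ω = 2π×1713/60 = 179.4 rad/s
τ = P_out/ω = 14932/179.4 = 83.2 N·m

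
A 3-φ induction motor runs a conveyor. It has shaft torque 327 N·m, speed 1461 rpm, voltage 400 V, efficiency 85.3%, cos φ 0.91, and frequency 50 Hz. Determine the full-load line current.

93 A

ω = 2π×1461/60 = 153 rad/s; P_out = τω = 327 × 153 = 50031 W
P_in = P_out / η = 50031 / 0.853 = 58653 W
I_L = P_in / (√3·V_L·cosφ) = 58653 / (1.732 × 400 × 0.91) = 93 A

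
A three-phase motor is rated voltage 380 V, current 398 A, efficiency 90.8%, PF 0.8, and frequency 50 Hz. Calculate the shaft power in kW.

190 kW

P_in = √3·V·I·cosφ = 1.732 × 380 × 398 × 0.8 = 209558 W
P_out = η·P_in = 0.908 × 209558 = 190279 W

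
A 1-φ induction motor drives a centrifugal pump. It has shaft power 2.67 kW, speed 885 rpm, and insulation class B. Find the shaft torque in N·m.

ω = 2π × 885/60 = 92.68 rad/s
τ = P/ω = 2670/92.68 = 28.8 N·m

28.8 N·m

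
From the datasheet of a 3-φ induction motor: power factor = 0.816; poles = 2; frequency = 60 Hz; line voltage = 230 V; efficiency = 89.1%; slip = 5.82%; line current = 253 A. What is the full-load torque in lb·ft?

P_in = √3·V·I·cosφ = 1.732 × 230 × 253 × 0.816 = 82241 W
P_out = η·P_in = 0.891 × 82241 = 73277 W
n_s = 120×60/2 = 3600 rpm; n = 3600×(1−0.0582) = 3390 rpm
ω = 2π×3390/60 = 355 rad/s
τ = P_out/ω = 73277/355 = 206.4 N·m
In lb·ft: 206.4/1.356 = 152 lb·ft

152 lb·ft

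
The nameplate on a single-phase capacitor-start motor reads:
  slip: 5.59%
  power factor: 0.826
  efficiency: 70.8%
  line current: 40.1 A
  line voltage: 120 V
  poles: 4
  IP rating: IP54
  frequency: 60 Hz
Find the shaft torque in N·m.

P_in = V·I·cosφ = 120 × 40.1 × 0.826 = 3975 W
P_out = η·P_in = 0.708 × 3975 = 2814 W
n_s = 120×60/4 = 1800 rpm; n = 1800×(1−0.0559) = 1699 rpm
ω = 2π×1699/60 = 177.9 rad/s
τ = P_out/ω = 2814/177.9 = 15.8 N·m

15.8 N·m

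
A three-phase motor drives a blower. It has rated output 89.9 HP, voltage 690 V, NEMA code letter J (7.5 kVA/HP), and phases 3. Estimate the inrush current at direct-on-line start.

S_LR = 7.5 × 89.9 = 674.25 kVA
I_LR = S_LR/(√3·V_L) = 674250/(1.732×690) = 564 A

564 A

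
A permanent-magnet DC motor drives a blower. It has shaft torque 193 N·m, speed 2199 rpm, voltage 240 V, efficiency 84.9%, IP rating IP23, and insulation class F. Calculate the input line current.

218 A

ω = 2π×2199/60 = 230.3 rad/s; P_out = τω = 193 × 230.3 = 44448 W
P_in = P_out / η = 44448 / 0.849 = 52353 W
I = P_in / V = 52353 / 240 = 218 A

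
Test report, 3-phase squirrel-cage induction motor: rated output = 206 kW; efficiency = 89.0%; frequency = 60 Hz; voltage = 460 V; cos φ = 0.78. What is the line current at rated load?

372 A

P_out = 206 kW = 206000 W
P_in = P_out / η = 206000 / 0.890 = 231461 W
I_L = P_in / (√3·V_L·cosφ) = 231461 / (1.732 × 460 × 0.78) = 372 A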